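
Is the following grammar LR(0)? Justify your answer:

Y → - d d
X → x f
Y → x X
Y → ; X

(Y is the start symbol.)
A grammar is LR(0) if no state in the canonical LR(0) collection has:
  - both a shift item (dot before a terminal) and a complete item (shift-reduce conflict), or
  - two or more complete items (reduce-reduce conflict; the accept item [Y' → Y .] counts as a complete item here).

Augment with Y' → Y and build the canonical LR(0) collection (I0 = CLOSURE({[Y' → . Y]}), then GOTO on every symbol after a dot until no new states appear). It has 11 states:
  I0: { [Y → . - d d], [Y → . ; X], [Y → . x X], [Y' → . Y] }  — shift
  I1: { [Y → - . d d] }  — shift
  I2: { [X → . x f], [Y → ; . X] }  — shift
  I3: { [Y' → Y .] }  — accept
  I4: { [X → . x f], [Y → x . X] }  — shift
  I5: { [Y → x X .] }  — reduce
  I6: { [X → x . f] }  — shift
  I7: { [X → x f .] }  — reduce
  I8: { [Y → ; X .] }  — reduce
  I9: { [Y → - d . d] }  — shift
  I10: { [Y → - d d .] }  — reduce

Every state is either a pure shift/goto state or contains exactly one complete item and nothing to shift — no conflicts. The grammar is LR(0).

Answer: Yes, the grammar is LR(0)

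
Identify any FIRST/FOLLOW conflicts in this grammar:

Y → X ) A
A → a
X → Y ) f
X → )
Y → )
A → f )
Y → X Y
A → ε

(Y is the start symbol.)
No FIRST/FOLLOW conflicts.

A FIRST/FOLLOW conflict occurs when a non-terminal N has a nullable alternative N → β (β ⇒* ε) and another alternative N → α with FIRST(α) ∩ FOLLOW(N) ≠ ∅: on such a lookahead the parser cannot decide between expanding α and letting N vanish via β.

Nullable non-terminals: A.

A: nullable alternative(s) A → ε; FOLLOW(A) = { $, ')' }
  A → a: FIRST \ {ε} = { 'a' } — disjoint from FOLLOW(A)
  A → f ): FIRST \ {ε} = { 'f' } — disjoint from FOLLOW(A)
  A → ε: FIRST \ {ε} = { } — this is the only nullable alternative, skip

X, Y have no nullable alternative, so no FIRST/FOLLOW check is needed there.

No FIRST/FOLLOW conflicts found.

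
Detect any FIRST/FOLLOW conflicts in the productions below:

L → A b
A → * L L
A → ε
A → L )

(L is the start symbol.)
A FIRST/FOLLOW conflict occurs when a non-terminal N has a nullable alternative N → β (β ⇒* ε) and another alternative N → α with FIRST(α) ∩ FOLLOW(N) ≠ ∅: on such a lookahead the parser cannot decide between expanding α and letting N vanish via β.

Nullable non-terminals: A.
FIRST sets used below: FIRST(L) = { '*', 'b' }

A: nullable alternative(s) A → ε; FOLLOW(A) = { 'b' }
  A → * L L: FIRST \ {ε} = { '*' } — disjoint from FOLLOW(A)
  A → ε: FIRST \ {ε} = { } — this is the only nullable alternative, skip
  A → L ): FIRST \ {ε} = { '*', 'b' } — overlaps FOLLOW(A) on { 'b' }: CONFLICT

L has no nullable alternative, so no FIRST/FOLLOW check is needed there.

So the grammar has 1 FIRST/FOLLOW conflict (marked CONFLICT above).

Answer: Yes. A → L ')' with FOLLOW(A) on { 'b' }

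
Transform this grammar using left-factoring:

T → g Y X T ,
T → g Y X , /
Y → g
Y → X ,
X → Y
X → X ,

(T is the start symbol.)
Left-factoring transforms A → αβ₁ | αβ₂ into A → αA' and A' → β₁ | β₂
(α is the longest common prefix among the alternatives). Repeat until
no nonterminal has two alternatives with a common prefix.

Round 1: T has alternatives sharing prefix 'g Y X'. Introduce T': T → g Y X T'
  Add: T' → T ,
  Add: T' → , /

No remaining common prefixes — done.

Resulting grammar:
T → g Y X T'
T' → T ,
T' → , /
Y → g
Y → X ,
X → Y
X → X ,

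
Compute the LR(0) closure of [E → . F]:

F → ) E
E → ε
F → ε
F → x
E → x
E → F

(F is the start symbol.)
{ [E → . F], [F → . ) E], [F → . x], [F → .] }

To compute CLOSURE, for each item [A → α.Bβ] where B is a non-terminal, add [B → .γ] for all productions B → γ; repeat for the newly added items until nothing changes.

Start with: [E → . F]
  [E → . F] has the dot before F: add [F → . ) E], [F → .], [F → . x]
No further items can be added.

CLOSURE = { [E → . F], [F → . ) E], [F → . x], [F → .] }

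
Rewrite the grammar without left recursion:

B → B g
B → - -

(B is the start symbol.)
B is directly left-recursive. The standard transformation for
  A → A α₁ | ... | A α_m | β₁ | ... | β_n
is
  A  → β₁ A' | ... | β_n A'
  A' → α₁ A' | ... | α_m A' | ε

B → - - becomes B → - - B'
B → B g becomes B' → g B'
Add B' → ε

Resulting grammar:
B → - - B'
B' → g B'
B' → ε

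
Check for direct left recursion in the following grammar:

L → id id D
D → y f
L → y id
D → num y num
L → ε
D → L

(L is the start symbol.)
Direct left recursion occurs when N → N α for some non-terminal N (the right-hand side begins with the left-hand side itself).

L → id id D: starts with id
D → y f: starts with y
L → y id: starts with y
D → num y num: starts with num
L → ε: starts with ε
D → L: starts with L

No direct left recursion found.

Answer: No direct left recursion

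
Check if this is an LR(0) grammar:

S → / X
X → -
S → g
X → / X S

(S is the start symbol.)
Augment with S' → S and build the canonical LR(0) collection (I0 = CLOSURE({[S' → . S]}), then GOTO on every symbol after a dot until no new states appear). It has 9 states:
  I0: { [S → . / X], [S → . g], [S' → . S] }  — shift
  I1: { [S → / . X], [X → . -], [X → . / X S] }  — shift
  I2: { [S' → S .] }  — accept
  I3: { [S → g .] }  — reduce
  I4: { [X → - .] }  — reduce
  I5: { [X → . -], [X → . / X S], [X → / . X S] }  — shift
  I6: { [S → / X .] }  — reduce
  I7: { [S → . / X], [S → . g], [X → / X . S] }  — shift
  I8: { [X → / X S .] }  — reduce

Every state is either a pure shift/goto state or contains exactly one complete item and nothing to shift — no conflicts. The grammar is LR(0).

Answer: Yes, the grammar is LR(0)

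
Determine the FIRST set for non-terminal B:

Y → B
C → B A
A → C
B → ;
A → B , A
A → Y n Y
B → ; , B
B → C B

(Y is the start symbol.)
FIRST sets of the other non-terminals involved (by the same procedure, iterated to a fixed point):
  FIRST(C) = { ';' }

From B → ;:
  - ';' is a terminal: add ';' and stop
From B → ; , B:
  - ';' is a terminal: add ';' and stop
From B → C B:
  - C is a non-terminal: add FIRST(C) \ {ε} = { ';' }
    C is not nullable, so stop

Collecting: FIRST(B) = { ';' }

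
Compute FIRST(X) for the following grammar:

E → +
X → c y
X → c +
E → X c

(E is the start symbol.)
{ 'c' }

To compute FIRST(X), examine every production with X on the left-hand side, reading each right-hand side left to right until a non-nullable symbol is reached.

From X → c y:
  - c is a terminal: add 'c' and stop
From X → c +:
  - c is a terminal: add 'c' and stop

Collecting: FIRST(X) = { 'c' }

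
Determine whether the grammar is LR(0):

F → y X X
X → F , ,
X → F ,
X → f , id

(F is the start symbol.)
Augment with F' → F and build the canonical LR(0) collection (I0 = CLOSURE({[F' → . F]}), then GOTO on every symbol after a dot until no new states appear). It has 11 states:
  I0: { [F → . y X X], [F' → . F] }  — shift
  I1: { [F' → F .] }  — accept
  I2: { [F → . y X X], [F → y . X X], [X → . F , ,], [X → . F ,], [X → . f , id] }  — shift
  I3: { [X → F . , ,], [X → F . ,] }  — shift
  I4: { [F → . y X X], [F → y X . X], [X → . F , ,], [X → . F ,], [X → . f , id] }  — shift
  I5: { [X → f . , id] }  — shift
  I6: { [X → f , . id] }  — shift
  I7: { [X → f , id .] }  — reduce
  I8: { [F → y X X .] }  — reduce
  I9: { [X → F , . ,], [X → F , .] }  — shift, reduce
  I10: { [X → F , , .] }  — reduce

Conflict in state I9:
  Shift-reduce conflict between [X → F , .] and [X → F , . ,]
So the grammar is NOT LR(0).

Answer: No. Shift-reduce conflict between [X → F , .] and [X → F , . ,]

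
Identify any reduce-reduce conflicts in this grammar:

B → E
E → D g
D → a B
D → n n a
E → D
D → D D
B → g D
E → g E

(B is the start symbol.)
Yes — I9: [B → g D .] vs [E → D .]

Augment with B' → B and build the canonical LR(0) collection (I0 = CLOSURE({[B' → . B]}), then GOTO on every symbol after a dot until no new states appear). It has 15 states:
  I0: { [B → . E], [B → . g D], [B' → . B], [D → . D D], [D → . a B], [D → . n n a], [E → . D g], [E → . D], [E → . g E] }  — shift
  I1: { [B' → B .] }  — accept
  I2: { [D → . D D], [D → . a B], [D → . n n a], [D → D . D], [E → D . g], [E → D .] }  — shift, reduce
  I3: { [B → E .] }  — reduce
  I4: { [B → . E], [B → . g D], [D → . D D], [D → . a B], [D → . n n a], [D → a . B], [E → . D g], [E → . D], [E → . g E] }  — shift
  I5: { [B → g . D], [D → . D D], [D → . a B], [D → . n n a], [E → . D g], [E → . D], [E → . g E], [E → g . E] }  — shift
  I6: { [D → n . n a] }  — shift
  I7: { [D → n n . a] }  — shift
  I8: { [D → n n a .] }  — reduce
  I9: { [B → g D .], [D → . D D], [D → . a B], [D → . n n a], [D → D . D], [E → D . g], [E → D .] }  — shift, 2 reduces
  I10: { [E → g E .] }  — reduce
  I11: { [D → . D D], [D → . a B], [D → . n n a], [E → . D g], [E → . D], [E → . g E], [E → g . E] }  — shift
  I12: { [D → . D D], [D → . a B], [D → . n n a], [D → D . D], [D → D D .] }  — shift, reduce
  I13: { [E → D g .] }  — reduce
  I14: { [D → a B .] }  — reduce

I9 contains complete items [B → g D .], [E → D .] — reduce-reduce conflict.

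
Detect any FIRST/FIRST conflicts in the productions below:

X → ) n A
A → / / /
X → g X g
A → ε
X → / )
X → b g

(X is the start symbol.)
A FIRST/FIRST conflict occurs when two productions N → α and N → β for the same non-terminal have FIRST(α) ∩ FIRST(β) ≠ ∅ (with ε ∈ FIRST of a nullable right-hand side, so two nullable alternatives also conflict).

Productions for X:
  X → ) n A: FIRST = { ')' }
  X → g X g: FIRST = { 'g' }
  X → / ): FIRST = { '/' }
  X → b g: FIRST = { 'b' }
Productions for A:
  A → / / /: FIRST = { '/' }
  A → ε: FIRST = { ε }

All alternatives of each non-terminal have pairwise disjoint FIRST sets.

Answer: No FIRST/FIRST conflicts.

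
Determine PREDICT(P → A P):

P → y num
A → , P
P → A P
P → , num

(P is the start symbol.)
{ ',' }

PREDICT(P → A P) = (FIRST(RHS) \ {ε}) ∪ (FOLLOW(P) if ε ∈ FIRST(RHS), i.e. RHS ⇒* ε)
FIRST(A) = { ',' }
FIRST(A P) = { ',' }
ε ∉ FIRST(A P), so FOLLOW(P) is not added.
PREDICT(P → A P) = { ',' }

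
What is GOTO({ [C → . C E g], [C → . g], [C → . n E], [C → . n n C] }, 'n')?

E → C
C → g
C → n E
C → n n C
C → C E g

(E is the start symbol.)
GOTO(I, 'n') = CLOSURE({ [A → αX.β] : [A → α.Xβ] ∈ I, X = 'n' })

Items with dot before 'n', with the dot advanced:
  [C → . n E] → [C → n . E]
  [C → . n n C] → [C → n . n C]
Closure of the advanced items:
  [C → n . E] has the dot before E: add [E → . C]
  [E → . C] has the dot before C: add [C → . g], [C → . n E], [C → . n n C], [C → . C E g]

GOTO = { [C → . C E g], [C → . g], [C → . n E], [C → . n n C], [C → n . E], [C → n . n C], [E → . C] }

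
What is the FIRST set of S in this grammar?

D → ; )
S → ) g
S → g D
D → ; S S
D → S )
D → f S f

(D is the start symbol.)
{ ')', 'g' }

From S → ) g:
  - ')' is a terminal: add ')' and stop
From S → g D:
  - g is a terminal: add 'g' and stop

Collecting: FIRST(S) = { ')', 'g' }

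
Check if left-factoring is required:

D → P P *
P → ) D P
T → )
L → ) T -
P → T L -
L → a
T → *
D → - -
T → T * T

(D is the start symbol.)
Left-factoring is needed when two productions for the same non-terminal
share a common prefix on the right-hand side.

Productions for D:
  D → P P *
  D → - -
Productions for P:
  P → ) D P
  P → T L -
Productions for T:
  T → )
  T → *
  T → T * T
Productions for L:
  L → ) T -
  L → a

No common prefixes found.

Answer: No, left-factoring is not needed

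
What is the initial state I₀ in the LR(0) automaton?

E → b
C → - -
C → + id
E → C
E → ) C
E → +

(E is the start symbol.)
{ [C → . + id], [C → . - -], [E → . ) C], [E → . +], [E → . C], [E → . b], [E' → . E] }

First, augment the grammar with E' → E
I₀ = CLOSURE({ [E' → . E] }):
  [E' → . E] has the dot before E: add [E → . b], [E → . C], [E → . ) C], [E → . +]
  [E → . C] has the dot before C: add [C → . - -], [C → . + id]
No further items can be added.

I₀ = { [C → . + id], [C → . - -], [E → . ) C], [E → . +], [E → . C], [E → . b], [E' → . E] }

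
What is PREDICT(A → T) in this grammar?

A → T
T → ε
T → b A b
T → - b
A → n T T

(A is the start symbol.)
{ $, '-', 'b' }

PREDICT(A → T) = (FIRST(RHS) \ {ε}) ∪ (FOLLOW(A) if ε ∈ FIRST(RHS), i.e. RHS ⇒* ε)
FIRST(T) = { '-', 'b', ε }
FIRST(T) = { '-', 'b', ε }
ε ∈ FIRST(T) (the right-hand side is nullable), so add FOLLOW(A) = { $, 'b' }
PREDICT(A → T) = { $, '-', 'b' }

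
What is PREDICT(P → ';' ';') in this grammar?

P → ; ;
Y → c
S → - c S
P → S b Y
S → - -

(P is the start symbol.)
{ ';' }

PREDICT(P → ';' ';') = (FIRST(RHS) \ {ε}) ∪ (FOLLOW(P) if ε ∈ FIRST(RHS), i.e. RHS ⇒* ε)
FIRST(';' ';') = { ';' }
ε ∉ FIRST(';' ';'), so FOLLOW(P) is not added.
PREDICT(P → ';' ';') = { ';' }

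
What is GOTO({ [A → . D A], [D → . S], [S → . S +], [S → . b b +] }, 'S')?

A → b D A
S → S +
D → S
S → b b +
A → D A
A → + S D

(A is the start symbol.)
{ [D → S .], [S → S . +] }

GOTO(I, 'S') = CLOSURE({ [A → αX.β] : [A → α.Xβ] ∈ I, X = 'S' })

Items with dot before 'S', with the dot advanced:
  [D → . S] → [D → S .]
  [S → . S +] → [S → S . +]
Closure adds nothing (no advanced item has the dot before a non-terminal).

GOTO = { [D → S .], [S → S . +] }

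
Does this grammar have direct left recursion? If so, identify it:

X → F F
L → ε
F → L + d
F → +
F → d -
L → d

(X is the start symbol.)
No direct left recursion

Direct left recursion occurs when N → N α for some non-terminal N (the right-hand side begins with the left-hand side itself).

X → F F: starts with F
L → ε: starts with ε
F → L + d: starts with L
F → +: starts with '+'
F → d -: starts with d
L → d: starts with d

No direct left recursion found.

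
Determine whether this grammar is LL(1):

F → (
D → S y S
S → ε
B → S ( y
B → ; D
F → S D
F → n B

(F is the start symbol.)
A grammar is LL(1) if for each non-terminal N with multiple productions, the predict sets of those productions are pairwise disjoint, where PREDICT(N → α) = (FIRST(α) \ {ε}) ∪ (FOLLOW(N) if α ⇒* ε).

Relevant sets:
  FIRST(S) = { ε }
  FIRST(D) = { 'y' }

For F:
  PREDICT(F → '(') = { '(' }
  PREDICT(F → S D) = { 'y' }
  PREDICT(F → n B) = { 'n' }
For B:
  PREDICT(B → S '(' y) = { '(' }
  PREDICT(B → ';' D) = { ';' }
D, S have a single production, so nothing to check there.

All predict sets are disjoint. The grammar IS LL(1).

Answer: Yes, the grammar is LL(1).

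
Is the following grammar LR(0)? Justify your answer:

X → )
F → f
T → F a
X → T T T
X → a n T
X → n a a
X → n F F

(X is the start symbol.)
Yes, the grammar is LR(0)

A grammar is LR(0) if no state in the canonical LR(0) collection has:
  - both a shift item (dot before a terminal) and a complete item (shift-reduce conflict), or
  - two or more complete items (reduce-reduce conflict; the accept item [X' → X .] counts as a complete item here).

Augment with X' → X and build the canonical LR(0) collection (I0 = CLOSURE({[X' → . X]}), then GOTO on every symbol after a dot until no new states appear). It has 17 states:
  I0: { [F → . f], [T → . F a], [X → . )], [X → . T T T], [X → . a n T], [X → . n F F], [X → . n a a], [X' → . X] }  — shift
  I1: { [X → ) .] }  — reduce
  I2: { [T → F . a] }  — shift
  I3: { [F → . f], [T → . F a], [X → T . T T] }  — shift
  I4: { [X' → X .] }  — accept
  I5: { [X → a . n T] }  — shift
  I6: { [F → f .] }  — reduce
  I7: { [F → . f], [X → n . F F], [X → n . a a] }  — shift
  I8: { [F → . f], [X → n F . F] }  — shift
  I9: { [X → n a . a] }  — shift
  I10: { [X → n a a .] }  — reduce
  I11: { [X → n F F .] }  — reduce
  I12: { [F → . f], [T → . F a], [X → a n . T] }  — shift
  I13: { [X → a n T .] }  — reduce
  I14: { [F → . f], [T → . F a], [X → T T . T] }  — shift
  I15: { [X → T T T .] }  — reduce
  I16: { [T → F a .] }  — reduce

Every state is either a pure shift/goto state or contains exactly one complete item and nothing to shift — no conflicts. The grammar is LR(0).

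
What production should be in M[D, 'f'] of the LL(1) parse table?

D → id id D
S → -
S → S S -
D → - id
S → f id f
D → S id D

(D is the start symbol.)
To find M[D, 'f'], we find productions for D where 'f' is in the predict set (PREDICT(N → α) = (FIRST(α) \ {ε}) ∪ (FOLLOW(N) if α ⇒* ε)).

Relevant sets:
  FIRST(S) = { '-', 'f' }

D → id id D: PREDICT = { 'id' }
D → - id: PREDICT = { '-' }
D → S id D: PREDICT = { '-', 'f' }
  'f' is in predict set, so this production goes in M[D, 'f']

M[D, 'f'] = D → S id D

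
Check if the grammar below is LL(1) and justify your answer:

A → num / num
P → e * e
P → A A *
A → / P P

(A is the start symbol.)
A grammar is LL(1) if for each non-terminal N with multiple productions, the predict sets of those productions are pairwise disjoint, where PREDICT(N → α) = (FIRST(α) \ {ε}) ∪ (FOLLOW(N) if α ⇒* ε).

Relevant sets:
  FIRST(A) = { '/', 'num' }

For A:
  PREDICT(A → num '/' num) = { 'num' }
  PREDICT(A → '/' P P) = { '/' }
For P:
  PREDICT(P → e '*' e) = { 'e' }
  PREDICT(P → A A '*') = { '/', 'num' }

All predict sets are disjoint. The grammar IS LL(1).

Answer: Yes, the grammar is LL(1).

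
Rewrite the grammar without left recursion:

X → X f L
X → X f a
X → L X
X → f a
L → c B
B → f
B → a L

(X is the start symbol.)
X → L X X'
X → f a X'
X' → f L X'
X' → f a X'
X' → ε
L → c B
B → f
B → a L

X is directly left-recursive. The standard transformation for
  A → A α₁ | ... | A α_m | β₁ | ... | β_n
is
  A  → β₁ A' | ... | β_n A'
  A' → α₁ A' | ... | α_m A' | ε

X → L X becomes X → L X X'
X → f a becomes X → f a X'
X → X f L becomes X' → f L X'
X → X f a becomes X' → f a X'
Add X' → ε

Productions for other non-terminals are unchanged:
  L → c B
  B → f
  B → a L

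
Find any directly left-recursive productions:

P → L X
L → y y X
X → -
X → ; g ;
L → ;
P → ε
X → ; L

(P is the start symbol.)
Direct left recursion occurs when N → N α for some non-terminal N (the right-hand side begins with the left-hand side itself).

P → L X: starts with L
L → y y X: starts with y
X → -: starts with '-'
X → ; g ;: starts with ';'
L → ;: starts with ';'
P → ε: starts with ε
X → ; L: starts with ';'

No direct left recursion found.

Answer: No direct left recursion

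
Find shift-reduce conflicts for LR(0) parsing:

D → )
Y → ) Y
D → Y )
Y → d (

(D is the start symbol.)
Yes — I1: [D → ) .] vs [Y → . ) Y]

Augment with D' → D and build the canonical LR(0) collection (I0 = CLOSURE({[D' → . D]}), then GOTO on every symbol after a dot until no new states appear). It has 9 states:
  I0: { [D → . )], [D → . Y )], [D' → . D], [Y → . ) Y], [Y → . d (] }  — shift
  I1: { [D → ) .], [Y → ) . Y], [Y → . ) Y], [Y → . d (] }  — shift, reduce
  I2: { [D' → D .] }  — accept
  I3: { [D → Y . )] }  — shift
  I4: { [Y → d . (] }  — shift
  I5: { [Y → d ( .] }  — reduce
  I6: { [D → Y ) .] }  — reduce
  I7: { [Y → ) . Y], [Y → . ) Y], [Y → . d (] }  — shift
  I8: { [Y → ) Y .] }  — reduce

I1 contains reduce item [D → ) .] and shift items [Y → . ) Y], [Y → . d (] — shift-reduce conflict.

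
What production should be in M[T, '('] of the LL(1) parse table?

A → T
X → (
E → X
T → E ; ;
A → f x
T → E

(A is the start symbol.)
To find M[T, '('], we find productions for T where '(' is in the predict set (PREDICT(N → α) = (FIRST(α) \ {ε}) ∪ (FOLLOW(N) if α ⇒* ε)).

Relevant sets:
  FIRST(E) = { '(' }

T → E ; ;: PREDICT = { '(' }
  '(' is in predict set, so this production goes in M[T, '(']
T → E: PREDICT = { '(' }
  '(' is in predict set, so this production goes in M[T, '(']

M[T, '('] = T → E ; ;, T → E  (a multiply-defined cell — the grammar is not LL(1))

Answer: T → E ; ;, T → E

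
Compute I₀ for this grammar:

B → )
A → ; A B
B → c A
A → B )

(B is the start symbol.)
First, augment the grammar with B' → B
I₀ = CLOSURE({ [B' → . B] }):
  [B' → . B] has the dot before B: add [B → . )], [B → . c A]
No further items can be added.

I₀ = { [B → . )], [B → . c A], [B' → . B] }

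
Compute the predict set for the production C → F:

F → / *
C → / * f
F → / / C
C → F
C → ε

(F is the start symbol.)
{ '/' }

PREDICT(C → F) = (FIRST(RHS) \ {ε}) ∪ (FOLLOW(C) if ε ∈ FIRST(RHS), i.e. RHS ⇒* ε)
FIRST(F) = { '/' }
FIRST(F) = { '/' }
ε ∉ FIRST(F), so FOLLOW(C) is not added.
PREDICT(C → F) = { '/' }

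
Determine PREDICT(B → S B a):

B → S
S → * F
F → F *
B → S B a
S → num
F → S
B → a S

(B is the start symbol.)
{ '*', 'num' }

PREDICT(B → S B a) = (FIRST(RHS) \ {ε}) ∪ (FOLLOW(B) if ε ∈ FIRST(RHS), i.e. RHS ⇒* ε)
FIRST(S) = { '*', 'num' }
FIRST(S B a) = { '*', 'num' }
ε ∉ FIRST(S B a), so FOLLOW(B) is not added.
PREDICT(B → S B a) = { '*', 'num' }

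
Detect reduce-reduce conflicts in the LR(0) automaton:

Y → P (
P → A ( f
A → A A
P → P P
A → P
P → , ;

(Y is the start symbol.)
Yes — I6: [A → P .] vs [P → P P .]

Augment with Y' → Y and build the canonical LR(0) collection (I0 = CLOSURE({[Y' → . Y]}), then GOTO on every symbol after a dot until no new states appear). It has 12 states:
  I0: { [A → . A A], [A → . P], [P → . , ;], [P → . A ( f], [P → . P P], [Y → . P (], [Y' → . Y] }  — shift
  I1: { [P → , . ;] }  — shift
  I2: { [A → . A A], [A → . P], [A → A . A], [P → . , ;], [P → . A ( f], [P → . P P], [P → A . ( f] }  — shift
  I3: { [A → . A A], [A → . P], [A → P .], [P → . , ;], [P → . A ( f], [P → . P P], [P → P . P], [Y → P . (] }  — shift, reduce
  I4: { [Y' → Y .] }  — accept
  I5: { [Y → P ( .] }  — reduce
  I6: { [A → . A A], [A → . P], [A → P .], [P → . , ;], [P → . A ( f], [P → . P P], [P → P . P], [P → P P .] }  — shift, 2 reduces
  I7: { [P → A ( . f] }  — shift
  I8: { [A → . A A], [A → . P], [A → A . A], [A → A A .], [P → . , ;], [P → . A ( f], [P → . P P], [P → A . ( f] }  — shift, reduce
  I9: { [A → . A A], [A → . P], [A → P .], [P → . , ;], [P → . A ( f], [P → . P P], [P → P . P] }  — shift, reduce
  I10: { [P → A ( f .] }  — reduce
  I11: { [P → , ; .] }  — reduce

I6 contains complete items [A → P .], [P → P P .] — reduce-reduce conflict.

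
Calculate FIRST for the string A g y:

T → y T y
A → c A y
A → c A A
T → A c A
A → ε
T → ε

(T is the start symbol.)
FIRST sets of the non-terminals involved (from the grammar, by fixed-point iteration):
  FIRST(A) = { 'c', ε }

To compute FIRST(A g y), process the symbols left to right:
Symbol A is a non-terminal. Add FIRST(A) \ {ε} = { 'c' }
A is nullable (ε ∈ FIRST(A)), continue to the next symbol.
Symbol g is a terminal. Add 'g' and stop.
FIRST(A g y) = { 'c', 'g' }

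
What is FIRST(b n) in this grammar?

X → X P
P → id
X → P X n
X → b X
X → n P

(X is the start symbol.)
To compute FIRST(b n), process the symbols left to right:
Symbol b is a terminal. Add 'b' and stop.
FIRST(b n) = { 'b' }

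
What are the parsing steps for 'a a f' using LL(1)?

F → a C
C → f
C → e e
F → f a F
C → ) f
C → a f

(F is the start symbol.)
Stack is shown with the top on the left.

Stack  Input    Action
----------------------
F $    a a f $  output F → a C
a C $  a a f $  match 'a'
C $    a f $    output C → a f
a f $  a f $    match 'a'
f $    f $      match 'f'
$      $        accept

The string is accepted.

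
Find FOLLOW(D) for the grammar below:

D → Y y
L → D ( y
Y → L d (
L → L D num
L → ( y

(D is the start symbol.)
To compute FOLLOW(D), find every occurrence of D on a right-hand side N → α D β: add FIRST(β) \ {ε}, and if β is empty or nullable also add FOLLOW(N). Iterate to a fixed point.

D is the start symbol, so $ ∈ FOLLOW(D).
In L → D ( y: D is followed by '(' y, add FIRST('(' y) \ {ε} = { '(' }
In L → L D num: D is followed by num, add FIRST(num) \ {ε} = { 'num' }

Taking the union: FOLLOW(D) = { $, '(', 'num' }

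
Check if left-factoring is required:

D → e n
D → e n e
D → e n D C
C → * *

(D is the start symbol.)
Left-factoring is needed when two productions for the same non-terminal
share a common prefix on the right-hand side.

Productions for D:
  D → e n
  D → e n e
  D → e n D C

Found common prefix 'e n' in productions for D

Answer: Yes, D has productions with common prefix 'e n'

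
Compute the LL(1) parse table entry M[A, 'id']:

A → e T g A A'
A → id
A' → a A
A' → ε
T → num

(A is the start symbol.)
A → id

To find M[A, 'id'], we find productions for A where 'id' is in the predict set (PREDICT(N → α) = (FIRST(α) \ {ε}) ∪ (FOLLOW(N) if α ⇒* ε)).

A → e T g A A': PREDICT = { 'e' }
A → id: PREDICT = { 'id' }
  'id' is in predict set, so this production goes in M[A, 'id']

M[A, 'id'] = A → id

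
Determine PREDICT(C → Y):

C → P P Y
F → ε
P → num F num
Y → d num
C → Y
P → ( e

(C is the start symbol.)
PREDICT(C → Y) = (FIRST(RHS) \ {ε}) ∪ (FOLLOW(C) if ε ∈ FIRST(RHS), i.e. RHS ⇒* ε)
FIRST(Y) = { 'd' }
FIRST(Y) = { 'd' }
ε ∉ FIRST(Y), so FOLLOW(C) is not added.
PREDICT(C → Y) = { 'd' }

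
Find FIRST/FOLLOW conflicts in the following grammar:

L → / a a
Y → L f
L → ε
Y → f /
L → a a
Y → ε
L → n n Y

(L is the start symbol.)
A FIRST/FOLLOW conflict occurs when a non-terminal N has a nullable alternative N → β (β ⇒* ε) and another alternative N → α with FIRST(α) ∩ FOLLOW(N) ≠ ∅: on such a lookahead the parser cannot decide between expanding α and letting N vanish via β.

Nullable non-terminals: L, Y.
FIRST sets used below: FIRST(L) = { '/', 'a', 'n', ε }

L: nullable alternative(s) L → ε; FOLLOW(L) = { $, 'f' }
  L → / a a: FIRST \ {ε} = { '/' } — disjoint from FOLLOW(L)
  L → ε: FIRST \ {ε} = { } — this is the only nullable alternative, skip
  L → a a: FIRST \ {ε} = { 'a' } — disjoint from FOLLOW(L)
  L → n n Y: FIRST \ {ε} = { 'n' } — disjoint from FOLLOW(L)

Y: nullable alternative(s) Y → ε; FOLLOW(Y) = { $, 'f' }
  Y → L f: FIRST \ {ε} = { '/', 'a', 'f', 'n' } — overlaps FOLLOW(Y) on { 'f' }: CONFLICT
  Y → f /: FIRST \ {ε} = { 'f' } — overlaps FOLLOW(Y) on { 'f' }: CONFLICT
  Y → ε: FIRST \ {ε} = { } — this is the only nullable alternative, skip

So the grammar has 2 FIRST/FOLLOW conflicts (marked CONFLICT above).

Answer: Yes. Y → L f with FOLLOW(Y) on { 'f' }; Y → f '/' with FOLLOW(Y) on { 'f' }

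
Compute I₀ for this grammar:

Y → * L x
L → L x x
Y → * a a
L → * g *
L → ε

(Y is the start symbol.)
First, augment the grammar with Y' → Y
I₀ = CLOSURE({ [Y' → . Y] }):
  [Y' → . Y] has the dot before Y: add [Y → . * L x], [Y → . * a a]
No further items can be added.

I₀ = { [Y → . * L x], [Y → . * a a], [Y' → . Y] }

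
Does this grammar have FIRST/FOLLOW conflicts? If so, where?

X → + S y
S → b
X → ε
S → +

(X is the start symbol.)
Nullable non-terminals: X.

X: nullable alternative(s) X → ε; FOLLOW(X) = { $ }
  X → + S y: FIRST \ {ε} = { '+' } — disjoint from FOLLOW(X)
  X → ε: FIRST \ {ε} = { } — this is the only nullable alternative, skip

S has no nullable alternative, so no FIRST/FOLLOW check is needed there.

No FIRST/FOLLOW conflicts found.

Answer: No FIRST/FOLLOW conflicts.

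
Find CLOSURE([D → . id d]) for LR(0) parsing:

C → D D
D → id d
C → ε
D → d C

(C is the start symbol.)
Start with: [D → . id d]
The dot precedes the terminal id, so nothing is added.

CLOSURE = { [D → . id d] }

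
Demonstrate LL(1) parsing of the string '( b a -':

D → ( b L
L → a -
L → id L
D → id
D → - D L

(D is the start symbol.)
LL(1) parsing maintains a stack (initially the start symbol over $) and the input. At each step: if the stack top is a terminal, match it against the current input token; if it is a non-terminal N, replace it with the RHS of M[N, lookahead] (the unique production whose predict set contains the lookahead).

Stack is shown with the top on the left.

Stack    Input      Action
--------------------------
D $      ( b a - $  output D → ( b L
( b L $  ( b a - $  match '('
b L $    b a - $    match 'b'
L $      a - $      output L → a -
a - $    a - $      match 'a'
- $      - $        match '-'
$        $          accept

The string is accepted.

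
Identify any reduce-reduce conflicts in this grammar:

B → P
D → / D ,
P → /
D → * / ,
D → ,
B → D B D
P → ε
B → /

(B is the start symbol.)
A reduce-reduce conflict occurs when an LR(0) state has two complete items [A → α .] and [B → β .] — both call for a reduction, and with no lookahead the parser cannot choose between them.

Augment with B' → B and build the canonical LR(0) collection (I0 = CLOSURE({[B' → . B]}), then GOTO on every symbol after a dot until no new states appear). It has 14 states:
  I0: { [B → . /], [B → . D B D], [B → . P], [B' → . B], [D → . * / ,], [D → . ,], [D → . / D ,], [P → . /], [P → .] }  — shift, reduce
  I1: { [D → * . / ,] }  — shift
  I2: { [D → , .] }  — reduce
  I3: { [B → / .], [D → . * / ,], [D → . ,], [D → . / D ,], [D → / . D ,], [P → / .] }  — shift, 2 reduces
  I4: { [B' → B .] }  — accept
  I5: { [B → . /], [B → . D B D], [B → . P], [B → D . B D], [D → . * / ,], [D → . ,], [D → . / D ,], [P → . /], [P → .] }  — shift, reduce
  I6: { [B → P .] }  — reduce
  I7: { [B → D B . D], [D → . * / ,], [D → . ,], [D → . / D ,] }  — shift
  I8: { [D → . * / ,], [D → . ,], [D → . / D ,], [D → / . D ,] }  — shift
  I9: { [B → D B D .] }  — reduce
  I10: { [D → / D . ,] }  — shift
  I11: { [D → / D , .] }  — reduce
  I12: { [D → * / . ,] }  — shift
  I13: { [D → * / , .] }  — reduce

I3 contains complete items [B → / .], [P → / .] — reduce-reduce conflict.

Answer: Yes — I3: [B → / .] vs [P → / .]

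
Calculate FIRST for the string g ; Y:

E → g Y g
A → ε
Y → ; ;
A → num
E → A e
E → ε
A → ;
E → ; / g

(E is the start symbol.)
{ 'g' }

To compute FIRST(g ; Y), process the symbols left to right:
Symbol g is a terminal. Add 'g' and stop.
FIRST(g ; Y) = { 'g' }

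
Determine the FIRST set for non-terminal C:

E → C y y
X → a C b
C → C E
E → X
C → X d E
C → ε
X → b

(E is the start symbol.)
FIRST sets of the other non-terminals involved (by the same procedure, iterated to a fixed point):
  FIRST(E) = { 'a', 'b', 'y' }
  FIRST(X) = { 'a', 'b' }

From C → C E:
  - C is the symbol being defined: contributes nothing new
    C is nullable, so continue to the next symbol
  - E is a non-terminal: add FIRST(E) \ {ε} = { 'a', 'b', 'y' }
    E is not nullable, so stop
From C → X d E:
  - X is a non-terminal: add FIRST(X) \ {ε} = { 'a', 'b' }
    X is not nullable, so stop
From C → ε:
  - ε-production, so ε ∈ FIRST(C)

Collecting: FIRST(C) = { 'a', 'b', 'y', ε }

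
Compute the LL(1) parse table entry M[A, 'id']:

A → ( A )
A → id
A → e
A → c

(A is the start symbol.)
A → id

To find M[A, 'id'], we find productions for A where 'id' is in the predict set (PREDICT(N → α) = (FIRST(α) \ {ε}) ∪ (FOLLOW(N) if α ⇒* ε)).

A → ( A ): PREDICT = { '(' }
A → id: PREDICT = { 'id' }
  'id' is in predict set, so this production goes in M[A, 'id']
A → e: PREDICT = { 'e' }
A → c: PREDICT = { 'c' }

M[A, 'id'] = A → id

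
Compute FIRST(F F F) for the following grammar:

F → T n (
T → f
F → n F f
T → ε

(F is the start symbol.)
{ 'f', 'n' }

FIRST sets of the non-terminals involved (from the grammar, by fixed-point iteration):
  FIRST(F) = { 'f', 'n' }

To compute FIRST(F F F), process the symbols left to right:
Symbol F is a non-terminal. Add FIRST(F) \ {ε} = { 'f', 'n' }
F is not nullable (ε ∉ FIRST(F)), so stop here.
FIRST(F F F) = { 'f', 'n' }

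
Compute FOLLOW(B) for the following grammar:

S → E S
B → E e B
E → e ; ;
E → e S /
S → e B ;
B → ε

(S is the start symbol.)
To compute FOLLOW(B), find every occurrence of B on a right-hand side N → α B β: add FIRST(β) \ {ε}, and if β is empty or nullable also add FOLLOW(N). Iterate to a fixed point.

In B → E e B: B is at the end; this adds FOLLOW(B) to itself — nothing new
In S → e B ;: B is followed by ';', add FIRST(';') \ {ε} = { ';' }

Taking the union: FOLLOW(B) = { ';' }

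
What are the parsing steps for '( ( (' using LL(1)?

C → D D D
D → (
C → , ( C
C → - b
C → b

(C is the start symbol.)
LL(1) parsing maintains a stack (initially the start symbol over $) and the input. At each step: if the stack top is a terminal, match it against the current input token; if it is a non-terminal N, replace it with the RHS of M[N, lookahead] (the unique production whose predict set contains the lookahead).

Stack is shown with the top on the left.

Stack    Input    Action
------------------------
C $      ( ( ( $  output C → D D D
D D D $  ( ( ( $  output D → (
( D D $  ( ( ( $  match '('
D D $    ( ( $    output D → (
( D $    ( ( $    match '('
D $      ( $      output D → (
( $      ( $      match '('
$        $        accept

The string is accepted.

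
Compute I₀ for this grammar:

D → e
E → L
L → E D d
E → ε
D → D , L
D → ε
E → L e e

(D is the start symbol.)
First, augment the grammar with D' → D
I₀ = CLOSURE({ [D' → . D] }):
  [D' → . D] has the dot before D: add [D → . e], [D → . D , L], [D → .]
No further items can be added.

I₀ = { [D → . D , L], [D → . e], [D → .], [D' → . D] }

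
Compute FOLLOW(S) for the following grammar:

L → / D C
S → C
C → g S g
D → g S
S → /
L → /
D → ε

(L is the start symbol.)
{ 'g' }

To compute FOLLOW(S), find every occurrence of S on a right-hand side N → α S β: add FIRST(β) \ {ε}, and if β is empty or nullable also add FOLLOW(N). Iterate to a fixed point.

In C → g S g: S is followed by g, add FIRST(g) \ {ε} = { 'g' }
In D → g S: S is at the end, add FOLLOW(D)

The FOLLOW sets referred to above (computed the same way, to a fixed point):
  FOLLOW(D) = { 'g' }

Taking the union: FOLLOW(S) = { 'g' }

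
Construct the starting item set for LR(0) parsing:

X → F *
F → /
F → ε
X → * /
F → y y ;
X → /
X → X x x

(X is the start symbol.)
{ [F → . /], [F → . y y ;], [F → .], [X → . * /], [X → . /], [X → . F *], [X → . X x x], [X' → . X] }

First, augment the grammar with X' → X
I₀ = CLOSURE({ [X' → . X] }):
  [X' → . X] has the dot before X: add [X → . F *], [X → . * /], [X → . /], [X → . X x x]
  [X → . F *] has the dot before F: add [F → . /], [F → .], [F → . y y ;]
No further items can be added.

I₀ = { [F → . /], [F → . y y ;], [F → .], [X → . * /], [X → . /], [X → . F *], [X → . X x x], [X' → . X] }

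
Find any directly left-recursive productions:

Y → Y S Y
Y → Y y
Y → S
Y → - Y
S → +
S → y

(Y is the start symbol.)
Yes, Y is left-recursive

Direct left recursion occurs when N → N α for some non-terminal N (the right-hand side begins with the left-hand side itself).

Y → Y S Y: LEFT RECURSIVE (starts with Y)
Y → Y y: LEFT RECURSIVE (starts with Y)
Y → S: starts with S
Y → - Y: starts with '-'
S → +: starts with '+'
S → y: starts with y

The grammar has direct left recursion on: Y.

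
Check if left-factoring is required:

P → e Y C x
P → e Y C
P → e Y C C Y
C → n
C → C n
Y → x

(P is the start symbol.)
Yes, P has productions with common prefix 'e Y C'

Left-factoring is needed when two productions for the same non-terminal
share a common prefix on the right-hand side.

Productions for P:
  P → e Y C x
  P → e Y C
  P → e Y C C Y
Productions for C:
  C → n
  C → C n

Found common prefix 'e Y C' in productions for P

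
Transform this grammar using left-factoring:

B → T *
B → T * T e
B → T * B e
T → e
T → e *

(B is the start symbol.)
Left-factoring transforms A → αβ₁ | αβ₂ into A → αA' and A' → β₁ | β₂
(α is the longest common prefix among the alternatives). Repeat until
no nonterminal has two alternatives with a common prefix.

Round 1: B has alternatives sharing prefix 'T *'. Introduce B': B → T * B'
  Add: B' → ε
  Add: B' → T e
  Add: B' → B e

Round 2: T has alternatives sharing prefix 'e'. Introduce T': T → e T'
  Add: T' → ε
  Add: T' → *

No remaining common prefixes — done.

Resulting grammar:
B → T * B'
B' → ε
B' → T e
B' → B e
T → e T'
T' → ε
T' → *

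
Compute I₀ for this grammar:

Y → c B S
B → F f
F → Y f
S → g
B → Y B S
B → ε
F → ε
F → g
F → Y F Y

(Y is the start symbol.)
First, augment the grammar with Y' → Y
I₀ = CLOSURE({ [Y' → . Y] }):
  [Y' → . Y] has the dot before Y: add [Y → . c B S]
No further items can be added.

I₀ = { [Y → . c B S], [Y' → . Y] }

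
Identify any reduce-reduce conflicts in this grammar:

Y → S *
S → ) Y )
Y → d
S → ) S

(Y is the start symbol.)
Augment with Y' → Y and build the canonical LR(0) collection (I0 = CLOSURE({[Y' → . Y]}), then GOTO on every symbol after a dot until no new states appear). It has 9 states:
  I0: { [S → . ) S], [S → . ) Y )], [Y → . S *], [Y → . d], [Y' → . Y] }  — shift
  I1: { [S → ) . S], [S → ) . Y )], [S → . ) S], [S → . ) Y )], [Y → . S *], [Y → . d] }  — shift
  I2: { [Y → S . *] }  — shift
  I3: { [Y' → Y .] }  — accept
  I4: { [Y → d .] }  — reduce
  I5: { [Y → S * .] }  — reduce
  I6: { [S → ) S .], [Y → S . *] }  — shift, reduce
  I7: { [S → ) Y . )] }  — shift
  I8: { [S → ) Y ) .] }  — reduce

No state contains more than one complete item.

Answer: No reduce-reduce conflicts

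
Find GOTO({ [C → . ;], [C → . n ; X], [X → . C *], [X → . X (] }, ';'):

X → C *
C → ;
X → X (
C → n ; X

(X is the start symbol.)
GOTO(I, ';') = CLOSURE({ [A → αX.β] : [A → α.Xβ] ∈ I, X = ';' })

Items with dot before ';', with the dot advanced:
  [C → . ;] → [C → ; .]
Closure adds nothing (no advanced item has the dot before a non-terminal).

GOTO = { [C → ; .] }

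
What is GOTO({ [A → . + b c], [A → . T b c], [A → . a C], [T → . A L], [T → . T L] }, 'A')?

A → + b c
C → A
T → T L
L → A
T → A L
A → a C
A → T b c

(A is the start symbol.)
{ [A → . + b c], [A → . T b c], [A → . a C], [L → . A], [T → . A L], [T → . T L], [T → A . L] }

GOTO(I, 'A') = CLOSURE({ [A → αX.β] : [A → α.Xβ] ∈ I, X = 'A' })

Items with dot before 'A', with the dot advanced:
  [T → . A L] → [T → A . L]
Closure of the advanced items:
  [T → A . L] has the dot before L: add [L → . A]
  [L → . A] has the dot before A: add [A → . + b c], [A → . a C], [A → . T b c]
  [A → . T b c] has the dot before T: add [T → . T L], [T → . A L]

GOTO = { [A → . + b c], [A → . T b c], [A → . a C], [L → . A], [T → . A L], [T → . T L], [T → A . L] }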